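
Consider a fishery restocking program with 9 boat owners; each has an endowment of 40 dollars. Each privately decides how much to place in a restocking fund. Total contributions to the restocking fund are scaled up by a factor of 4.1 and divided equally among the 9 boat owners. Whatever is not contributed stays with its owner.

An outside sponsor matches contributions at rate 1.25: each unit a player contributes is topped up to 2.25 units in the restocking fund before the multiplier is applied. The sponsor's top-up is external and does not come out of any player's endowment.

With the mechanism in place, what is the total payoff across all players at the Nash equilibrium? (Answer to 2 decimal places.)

Under the mechanism each unit contributed yields 4.1 × 2.25 / 9 = 1.0250 back to its contributor per unit of net cost, which exceeds 1, making full contribution the dominant choice for everyone.
So the Nash equilibrium is full contribution by all 9; the group earns 4.1 × 2.25 × 360 = 3321.00.

3321.00 dollars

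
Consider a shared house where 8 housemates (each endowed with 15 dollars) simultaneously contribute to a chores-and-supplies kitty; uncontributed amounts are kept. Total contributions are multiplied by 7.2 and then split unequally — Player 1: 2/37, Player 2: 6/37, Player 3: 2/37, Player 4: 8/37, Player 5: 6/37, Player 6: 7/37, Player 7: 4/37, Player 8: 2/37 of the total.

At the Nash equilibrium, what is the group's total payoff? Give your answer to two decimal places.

492.00 dollars

Each unit j contributes comes back to j as 7.2 × (j's share), so j prefers to contribute only if that share exceeds 1/7.2 = 0.1389; otherwise keeping the unit dominates.
Player 2, Player 4, Player 5 and Player 6 are above the threshold, contributing 15 each; the remaining 4 contribute 0. Total contributed: 60.
The chores-and-supplies kitty pays out 7.2 × 60 = 432.00 in total (split across the unequal shares, but the aggregate is all that matters for the group sum).
The 4 free-riders keep 15 each, adding 60. Group total = 60 + 432.00 = 492.00.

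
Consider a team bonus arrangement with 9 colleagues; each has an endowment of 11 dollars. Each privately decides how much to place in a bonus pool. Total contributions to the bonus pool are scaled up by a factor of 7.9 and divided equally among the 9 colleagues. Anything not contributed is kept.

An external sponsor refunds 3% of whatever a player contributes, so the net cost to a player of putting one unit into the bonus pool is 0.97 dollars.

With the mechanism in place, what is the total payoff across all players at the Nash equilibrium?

Even with the mechanism, each unit contributed returns only (7.9/9) / 0.97 = 0.9049 per unit of net cost, so contributing nothing is still dominant.
At the Nash equilibrium no one contributes; group total payoff = 9 × 11 = 99.

99.00 dollars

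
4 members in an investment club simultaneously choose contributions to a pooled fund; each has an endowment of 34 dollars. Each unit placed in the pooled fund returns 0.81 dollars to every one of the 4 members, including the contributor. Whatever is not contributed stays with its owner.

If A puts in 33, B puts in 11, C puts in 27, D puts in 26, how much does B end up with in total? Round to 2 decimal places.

101.57 dollars

Total contributed: 33 + 11 + 27 + 26 = 97.
Each receives 0.81 × 97 = 78.57 from the pooled fund.
B keeps 34 − 11 = 23, so B's payoff is 23 + 78.57 = 101.57.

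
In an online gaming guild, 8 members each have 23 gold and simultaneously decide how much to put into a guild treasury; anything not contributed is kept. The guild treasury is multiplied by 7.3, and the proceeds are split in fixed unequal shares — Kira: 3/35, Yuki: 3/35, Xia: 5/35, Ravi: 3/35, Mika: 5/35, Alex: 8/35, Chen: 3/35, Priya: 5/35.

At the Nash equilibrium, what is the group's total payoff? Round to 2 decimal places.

763.60 gold

A player with share s gets back 7.3·s per unit contributed, so full contribution is dominant for anyone with s > 1/7.3 = 0.1370 and zero contribution is dominant for anyone below.
The shares above 0.1370 belong to Xia, Mika, Alex and Priya, contributing 23 each; the remaining 4 contribute 0. Total contributed: 92.
The guild treasury pays out 7.3 × 92 = 671.60 in total (split across the unequal shares, but the aggregate is all that matters for the group sum).
The 4 free-riders keep 23 each, adding 92. Group total = 92 + 671.60 = 763.60.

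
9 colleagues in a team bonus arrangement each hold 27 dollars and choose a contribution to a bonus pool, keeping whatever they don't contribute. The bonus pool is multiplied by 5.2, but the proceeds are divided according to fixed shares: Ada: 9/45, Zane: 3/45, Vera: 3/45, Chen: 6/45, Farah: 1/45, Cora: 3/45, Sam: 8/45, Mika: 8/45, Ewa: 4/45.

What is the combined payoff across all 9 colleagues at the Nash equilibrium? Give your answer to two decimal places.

356.40 dollars

A player with share s gets back 5.2·s per unit contributed, so full contribution is dominant for anyone with s > 1/5.2 = 0.1923 and zero contribution is dominant for anyone below.
The only share above 0.1923 is Ada's 9/45, contributing 27; the remaining 8 contribute 0. Total contributed: 27.
The bonus pool pays out 5.2 × 27 = 140.40 in total (split across the unequal shares, but the aggregate is all that matters for the group sum).
The 8 free-riders keep 27 each, adding 216. Group total = 216 + 140.40 = 356.40.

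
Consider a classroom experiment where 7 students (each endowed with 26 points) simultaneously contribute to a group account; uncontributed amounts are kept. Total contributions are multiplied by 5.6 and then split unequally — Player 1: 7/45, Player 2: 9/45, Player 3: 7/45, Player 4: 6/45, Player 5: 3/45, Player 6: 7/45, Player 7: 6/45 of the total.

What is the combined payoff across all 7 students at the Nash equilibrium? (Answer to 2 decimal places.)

301.60 points

Each unit j contributes comes back to j as 5.6 × (j's share), so j prefers to contribute only if that share exceeds 1/5.6 = 0.1786; otherwise keeping the unit dominates.
The only share above 0.1786 is Player 2's 9/45, contributing 26; the remaining 6 contribute 0. Total contributed: 26.
The group account pays out 5.6 × 26 = 145.60 in total (split across the unequal shares, but the aggregate is all that matters for the group sum).
The 6 free-riders keep 26 each, adding 156. Group total = 156 + 145.60 = 301.60.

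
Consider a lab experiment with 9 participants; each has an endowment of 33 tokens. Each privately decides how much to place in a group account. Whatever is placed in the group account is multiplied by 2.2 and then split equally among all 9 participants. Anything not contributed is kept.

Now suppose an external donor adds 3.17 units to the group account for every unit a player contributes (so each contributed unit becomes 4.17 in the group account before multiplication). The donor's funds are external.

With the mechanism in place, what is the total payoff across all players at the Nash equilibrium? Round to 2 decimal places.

2724.68 tokens

The effective private return per unit is now 2.2 × 4.17 / 9 = 1.0193 > 1, so every player's dominant strategy flips to full contribution.
At the Nash equilibrium everyone contributes 33. Group total payoff = 2.2 × 4.17 × 297 = 2724.68.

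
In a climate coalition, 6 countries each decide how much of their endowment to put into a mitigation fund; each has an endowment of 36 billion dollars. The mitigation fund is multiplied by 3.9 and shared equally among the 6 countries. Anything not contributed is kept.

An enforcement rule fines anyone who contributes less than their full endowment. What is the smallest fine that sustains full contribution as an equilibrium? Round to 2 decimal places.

12.60 billion dollars

Given the others contribute fully, the best deviation is to contribute 0 (any partial contribution still incurs the fine and gives up units whose private return 0.6500 is below 1).
Deviating from 36 to 0 saves 36 billion dollars but forfeits the deviator's share of the drop in the mitigation fund: 3.9/6 × 36 = 23.40.
So the deviation gain is 36 − 23.40 = 12.60, and the fine must be at least 12.60 billion dollars to wipe it out.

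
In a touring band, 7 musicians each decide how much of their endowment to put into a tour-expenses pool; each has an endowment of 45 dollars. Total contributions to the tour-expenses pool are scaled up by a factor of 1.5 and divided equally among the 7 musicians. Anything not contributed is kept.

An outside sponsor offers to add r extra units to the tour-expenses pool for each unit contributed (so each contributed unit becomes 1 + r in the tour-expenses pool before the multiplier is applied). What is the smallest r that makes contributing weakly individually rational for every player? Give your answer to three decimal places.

3.667

With matching at rate r, one contributed unit becomes (1 + r) in the tour-expenses pool and returns 1.5 × (1 + r) / 7 to the contributor.
Setting this equal to 1: 1 + r = 7/1.5 = 4.6667.
So the minimum matching rate is r = 4.6667 − 1 = 3.667.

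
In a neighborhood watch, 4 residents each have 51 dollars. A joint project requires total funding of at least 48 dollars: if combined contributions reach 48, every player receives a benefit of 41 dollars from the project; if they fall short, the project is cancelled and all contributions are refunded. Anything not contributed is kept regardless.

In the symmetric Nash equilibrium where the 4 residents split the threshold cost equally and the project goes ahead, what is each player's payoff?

80 dollars

Equal share of the threshold: 48/4 = 12.
At this profile no one gains by cutting their contribution: any cut drops the total below 48, the project is cancelled, contributions are refunded, and the deviator ends with 51, which is less than 51 − 12 + 41 = 80. Contributing more than 12 just wastes the excess. So contributing exactly 12 is a best response.
Each player's payoff: 51 − 12 + 41 = 80.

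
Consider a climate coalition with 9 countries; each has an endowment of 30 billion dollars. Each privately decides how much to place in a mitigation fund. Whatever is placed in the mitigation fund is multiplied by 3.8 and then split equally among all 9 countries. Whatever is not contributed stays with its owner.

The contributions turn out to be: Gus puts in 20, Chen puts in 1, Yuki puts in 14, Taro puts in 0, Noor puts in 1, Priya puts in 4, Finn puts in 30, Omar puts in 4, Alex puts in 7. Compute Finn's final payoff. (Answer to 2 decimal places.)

34.20 billion dollars

Total contributed: 20 + 1 + 14 + 0 + 1 + 4 + 30 + 4 + 7 = 81.
Each receives 3.8 × 81 / 9 = 34.20 from the mitigation fund.
Finn keeps 30 − 30 = 0, so Finn's payoff is 0 + 34.20 = 34.20.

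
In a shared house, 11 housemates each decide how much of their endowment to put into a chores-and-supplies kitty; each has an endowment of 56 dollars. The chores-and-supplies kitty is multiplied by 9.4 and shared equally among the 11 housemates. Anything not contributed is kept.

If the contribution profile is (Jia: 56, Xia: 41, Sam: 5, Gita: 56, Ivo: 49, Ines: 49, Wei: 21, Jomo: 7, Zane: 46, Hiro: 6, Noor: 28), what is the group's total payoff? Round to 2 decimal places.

Total contributed: 56 + 41 + 5 + 56 + 49 + 49 + 21 + 7 + 46 + 6 + 28 = 364; total kept: 11 × 56 − 364 = 252.
The chores-and-supplies kitty pays out 9.4 × 364 = 3421.60 in aggregate.
Group total = 252 + 3421.60 = 3673.60.

3673.60 dollars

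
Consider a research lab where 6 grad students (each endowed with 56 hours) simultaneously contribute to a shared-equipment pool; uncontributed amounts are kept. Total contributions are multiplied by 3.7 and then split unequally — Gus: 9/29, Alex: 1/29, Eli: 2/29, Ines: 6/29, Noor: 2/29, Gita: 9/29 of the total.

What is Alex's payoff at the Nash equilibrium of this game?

For player j, contributing a unit is worthwhile iff 3.7 × (j's share) ≥ 1, i.e. iff j's share is at least 0.2703.
The shares above 0.2703 belong to Gus and Gita, contributing 56 each; the remaining 4 contribute 0. Total contributed: 112.
Alex keeps 56 and receives 3.7 × 112 × 1/29 = 14.29 from the shared-equipment pool, for a payoff of 70.29.

70.29 hours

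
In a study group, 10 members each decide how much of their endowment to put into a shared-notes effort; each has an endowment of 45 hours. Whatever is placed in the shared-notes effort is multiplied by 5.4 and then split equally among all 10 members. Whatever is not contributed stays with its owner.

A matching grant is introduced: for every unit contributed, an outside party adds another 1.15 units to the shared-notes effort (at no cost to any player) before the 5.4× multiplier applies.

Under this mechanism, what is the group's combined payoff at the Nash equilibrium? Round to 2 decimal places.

Under the mechanism each unit contributed yields 5.4 × 2.15 / 10 = 1.1610 back to its contributor per unit of net cost, which exceeds 1, making full contribution the dominant choice for everyone.
So the Nash equilibrium is full contribution by all 10; the group earns 5.4 × 2.15 × 450 = 5224.50.

5224.50 hours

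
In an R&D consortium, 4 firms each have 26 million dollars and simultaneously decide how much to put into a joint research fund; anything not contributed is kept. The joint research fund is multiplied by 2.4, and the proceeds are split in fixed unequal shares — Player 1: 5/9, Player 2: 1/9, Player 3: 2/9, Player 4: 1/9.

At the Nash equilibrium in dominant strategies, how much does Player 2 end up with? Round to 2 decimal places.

32.93 million dollars

Each unit j contributes comes back to j as 2.4 × (j's share), so j prefers to contribute only if that share exceeds 1/2.4 = 0.4167; otherwise keeping the unit dominates.
Only Player 1 (5/9) clears that bar, contributing 26; the remaining 3 contribute 0. Total contributed: 26.
Player 2 keeps 26 and receives 2.4 × 26 × 1/9 = 6.93 from the joint research fund, for a payoff of 32.93.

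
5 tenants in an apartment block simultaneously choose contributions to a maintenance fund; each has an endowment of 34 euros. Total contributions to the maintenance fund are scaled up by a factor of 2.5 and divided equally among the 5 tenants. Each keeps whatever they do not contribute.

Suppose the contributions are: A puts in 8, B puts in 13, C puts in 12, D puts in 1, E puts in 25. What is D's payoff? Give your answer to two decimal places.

62.50 euros

Total contributed: 8 + 13 + 12 + 1 + 25 = 59.
Each receives 2.5 × 59 / 5 = 29.50 from the maintenance fund.
D keeps 34 − 1 = 33, so D's payoff is 33 + 29.50 = 62.50.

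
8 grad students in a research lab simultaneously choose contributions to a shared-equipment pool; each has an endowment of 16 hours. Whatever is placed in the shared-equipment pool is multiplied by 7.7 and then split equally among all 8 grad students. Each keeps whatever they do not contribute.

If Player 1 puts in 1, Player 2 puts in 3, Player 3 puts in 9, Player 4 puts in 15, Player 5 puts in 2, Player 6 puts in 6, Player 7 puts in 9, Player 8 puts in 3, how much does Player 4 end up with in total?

Total contributed: 1 + 3 + 9 + 15 + 2 + 6 + 9 + 3 = 48.
Each receives 7.7 × 48 / 8 = 46.20 from the shared-equipment pool.
Player 4 keeps 16 − 15 = 1, so Player 4's payoff is 1 + 46.20 = 47.20.

47.20 hours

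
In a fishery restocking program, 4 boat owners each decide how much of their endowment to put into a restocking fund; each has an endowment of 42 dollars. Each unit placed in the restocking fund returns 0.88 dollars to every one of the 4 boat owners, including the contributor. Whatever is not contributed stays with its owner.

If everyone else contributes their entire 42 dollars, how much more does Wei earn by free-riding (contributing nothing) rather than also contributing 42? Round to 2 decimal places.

5.04 dollars

Switching from a contribution of 42 to 0 lets Wei keep an extra 42 dollars, but lowers the restocking fund by 42, which costs Wei their own share of that drop: 0.88 × 42 = 36.96.
Net gain = 42 − 36.96 = 5.04. The private return per contributed unit (0.88) is below 1, so free-riding is indeed the best response regardless of what the others do.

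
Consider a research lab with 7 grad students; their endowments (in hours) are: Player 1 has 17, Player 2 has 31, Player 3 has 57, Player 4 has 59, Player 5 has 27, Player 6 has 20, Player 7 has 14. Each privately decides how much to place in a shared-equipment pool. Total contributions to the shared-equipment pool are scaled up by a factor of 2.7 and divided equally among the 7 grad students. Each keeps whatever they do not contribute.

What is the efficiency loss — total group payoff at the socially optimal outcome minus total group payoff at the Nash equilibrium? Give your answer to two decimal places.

382.50 hours

The private return per contributed unit is 2.7/7 = 0.3857 < 1 for every player regardless of endowment, so the Nash equilibrium is zero contribution and the group total is Σ E_j = 17 + 31 + 57 + 59 + 27 + 20 + 14 = 225.
Each contributed unit returns 2.700 to the group, so the social optimum is full contribution by everyone: group total = 2.700 × 225 = 607.50.
Efficiency loss = (2.700 − 1) × 225 = 382.50.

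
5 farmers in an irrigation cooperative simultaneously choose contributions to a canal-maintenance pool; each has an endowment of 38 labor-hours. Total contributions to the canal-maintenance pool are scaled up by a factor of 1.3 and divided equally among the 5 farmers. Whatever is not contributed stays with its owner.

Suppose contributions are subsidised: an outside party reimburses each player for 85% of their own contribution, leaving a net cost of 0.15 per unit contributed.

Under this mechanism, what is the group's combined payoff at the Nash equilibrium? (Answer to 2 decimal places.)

The effective private return per unit is now (1.3/5) / 0.15 = 1.7333 > 1, so every player's dominant strategy flips to full contribution.
At the Nash equilibrium everyone contributes 38. Group total payoff = 5 × (38 × 0.85 + 1.3 × 38) = 408.50.

408.50 labor-hours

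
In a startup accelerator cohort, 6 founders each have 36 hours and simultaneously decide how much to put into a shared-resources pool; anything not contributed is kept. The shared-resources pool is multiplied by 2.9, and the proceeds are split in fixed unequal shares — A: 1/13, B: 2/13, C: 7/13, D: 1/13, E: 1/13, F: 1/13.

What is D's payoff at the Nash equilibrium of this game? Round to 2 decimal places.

44.03 hours

A player with share s gets back 2.9·s per unit contributed, so full contribution is dominant for anyone with s > 1/2.9 = 0.3448 and zero contribution is dominant for anyone below.
C alone (share 7/13) is above the threshold, contributing 36; the remaining 5 contribute 0. Total contributed: 36.
D keeps 36 and receives 2.9 × 36 × 1/13 = 8.03 from the shared-resources pool, for a payoff of 44.03.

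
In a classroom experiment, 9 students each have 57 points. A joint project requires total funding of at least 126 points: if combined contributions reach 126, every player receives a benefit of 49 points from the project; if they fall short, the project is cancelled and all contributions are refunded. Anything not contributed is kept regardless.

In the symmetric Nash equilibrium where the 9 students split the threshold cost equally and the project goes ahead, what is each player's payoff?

92 points

Equal share of the threshold: 126/9 = 14.
At this profile no one gains by cutting their contribution: any cut drops the total below 126, the project is cancelled, contributions are refunded, and the deviator ends with 57, which is less than 57 − 14 + 49 = 92. Contributing more than 14 just wastes the excess. So contributing exactly 14 is a best response.
Each player's payoff: 57 − 14 + 49 = 92.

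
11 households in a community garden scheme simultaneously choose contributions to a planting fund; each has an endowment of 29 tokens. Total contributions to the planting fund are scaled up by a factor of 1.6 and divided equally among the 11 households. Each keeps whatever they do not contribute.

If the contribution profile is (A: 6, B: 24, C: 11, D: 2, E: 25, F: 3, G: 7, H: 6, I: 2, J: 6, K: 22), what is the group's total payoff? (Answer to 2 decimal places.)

Total contributed: 6 + 24 + 11 + 2 + 25 + 3 + 7 + 6 + 2 + 6 + 22 = 114; total kept: 11 × 29 − 114 = 205.
The planting fund pays out 1.6 × 114 = 182.40 in aggregate.
Group total = 205 + 182.40 = 387.40.

387.40 tokens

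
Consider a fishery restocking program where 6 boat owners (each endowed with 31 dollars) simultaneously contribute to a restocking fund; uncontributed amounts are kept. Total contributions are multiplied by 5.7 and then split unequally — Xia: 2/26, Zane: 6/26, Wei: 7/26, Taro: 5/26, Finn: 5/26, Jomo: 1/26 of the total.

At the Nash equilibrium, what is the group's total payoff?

Each unit j contributes comes back to j as 5.7 × (j's share), so j prefers to contribute only if that share exceeds 1/5.7 = 0.1754; otherwise keeping the unit dominates.
Zane, Wei, Taro and Finn clear that bar, contributing 31 each; the remaining 2 contribute 0. Total contributed: 124.
The restocking fund pays out 5.7 × 124 = 706.80 in total (split across the unequal shares, but the aggregate is all that matters for the group sum).
The 2 free-riders keep 31 each, adding 62. Group total = 62 + 706.80 = 768.80.

768.80 dollars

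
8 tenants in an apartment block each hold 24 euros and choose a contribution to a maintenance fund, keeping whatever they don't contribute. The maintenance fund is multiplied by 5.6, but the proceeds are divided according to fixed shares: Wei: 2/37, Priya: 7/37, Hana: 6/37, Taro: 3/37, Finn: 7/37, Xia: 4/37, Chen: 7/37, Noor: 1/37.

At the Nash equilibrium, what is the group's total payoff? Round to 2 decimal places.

523.20 euros

Player j's private return per contributed unit is 5.6 × (j's share). Contributing is weakly dominant for j when that share is at least 1/5.6 = 0.1786, and contributing 0 is dominant otherwise.
Priya, Finn and Chen clear that bar, contributing 24 each; the remaining 5 contribute 0. Total contributed: 72.
The maintenance fund pays out 5.6 × 72 = 403.20 in total (split across the unequal shares, but the aggregate is all that matters for the group sum).
The 5 free-riders keep 24 each, adding 120. Group total = 120 + 403.20 = 523.20.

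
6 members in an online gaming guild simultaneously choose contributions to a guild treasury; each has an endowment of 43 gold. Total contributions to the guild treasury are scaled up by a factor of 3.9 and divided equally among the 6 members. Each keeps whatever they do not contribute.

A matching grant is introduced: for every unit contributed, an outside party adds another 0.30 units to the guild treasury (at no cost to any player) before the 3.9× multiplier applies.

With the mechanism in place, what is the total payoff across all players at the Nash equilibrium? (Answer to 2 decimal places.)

With the mechanism, a contributed unit returns 3.9 × 1.30 / 6 = 0.8450 per unit of net cost — still below 1 — so contributing 0 remains dominant for every player.
At the Nash equilibrium no one contributes; group total payoff = 6 × 43 = 258.

258.00 gold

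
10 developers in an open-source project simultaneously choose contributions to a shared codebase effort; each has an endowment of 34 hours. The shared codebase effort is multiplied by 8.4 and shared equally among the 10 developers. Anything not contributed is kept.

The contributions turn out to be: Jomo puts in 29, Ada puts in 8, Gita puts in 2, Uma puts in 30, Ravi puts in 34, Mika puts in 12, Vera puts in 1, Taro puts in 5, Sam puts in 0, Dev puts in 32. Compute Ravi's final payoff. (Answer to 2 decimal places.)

128.52 hours

Total contributed: 29 + 8 + 2 + 30 + 34 + 12 + 1 + 5 + 0 + 32 = 153.
Each receives 8.4 × 153 / 10 = 128.52 from the shared codebase effort.
Ravi keeps 34 − 34 = 0, so Ravi's payoff is 0 + 128.52 = 128.52.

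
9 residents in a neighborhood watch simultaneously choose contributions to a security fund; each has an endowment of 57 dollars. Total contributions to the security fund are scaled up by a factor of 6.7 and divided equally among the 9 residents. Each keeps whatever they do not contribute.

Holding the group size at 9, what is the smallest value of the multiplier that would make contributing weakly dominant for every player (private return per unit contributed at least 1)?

9

A contributed unit returns (multiplier)/9 to its contributor.
This reaches 1 exactly when the multiplier is 9.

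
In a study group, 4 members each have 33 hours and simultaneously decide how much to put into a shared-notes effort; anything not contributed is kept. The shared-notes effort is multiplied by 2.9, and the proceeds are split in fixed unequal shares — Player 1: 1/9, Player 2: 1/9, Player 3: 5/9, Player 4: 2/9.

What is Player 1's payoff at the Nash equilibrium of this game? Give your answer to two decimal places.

43.63 hours

Each unit j contributes comes back to j as 2.9 × (j's share), so j prefers to contribute only if that share exceeds 1/2.9 = 0.3448; otherwise keeping the unit dominates.
Player 3 alone (share 5/9) is above the threshold, contributing 33; the remaining 3 contribute 0. Total contributed: 33.
Player 1 keeps 33 and receives 2.9 × 33 × 1/9 = 10.63 from the shared-notes effort, for a payoff of 43.63.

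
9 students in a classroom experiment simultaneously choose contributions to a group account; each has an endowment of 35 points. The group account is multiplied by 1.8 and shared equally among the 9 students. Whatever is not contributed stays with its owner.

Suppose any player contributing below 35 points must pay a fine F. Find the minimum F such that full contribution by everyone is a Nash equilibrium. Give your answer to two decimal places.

28.00 points

Given the others contribute fully, the best deviation is to contribute 0 (any partial contribution still incurs the fine and gives up units whose private return 0.2000 is below 1).
Deviating from 35 to 0 saves 35 points but forfeits the deviator's share of the drop in the group account: 1.8/9 × 35 = 7.00.
So the deviation gain is 35 − 7.00 = 28.00, and the fine must be at least 28.00 points to wipe it out.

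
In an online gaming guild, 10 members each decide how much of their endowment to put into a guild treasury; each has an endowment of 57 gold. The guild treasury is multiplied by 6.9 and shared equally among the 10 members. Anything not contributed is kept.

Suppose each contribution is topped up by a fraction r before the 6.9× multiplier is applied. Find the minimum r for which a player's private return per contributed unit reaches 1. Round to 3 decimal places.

With matching at rate r, one contributed unit becomes (1 + r) in the guild treasury and returns 6.9 × (1 + r) / 10 to the contributor.
Setting this equal to 1: 1 + r = 10/6.9 = 1.4493.
So the minimum matching rate is r = 1.4493 − 1 = 0.449.

0.449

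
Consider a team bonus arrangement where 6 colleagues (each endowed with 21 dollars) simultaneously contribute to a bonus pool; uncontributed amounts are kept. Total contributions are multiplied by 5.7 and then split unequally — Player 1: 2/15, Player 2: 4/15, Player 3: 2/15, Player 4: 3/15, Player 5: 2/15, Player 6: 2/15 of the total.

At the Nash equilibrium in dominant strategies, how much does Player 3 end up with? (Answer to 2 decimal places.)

Each unit j contributes comes back to j as 5.7 × (j's share), so j prefers to contribute only if that share exceeds 1/5.7 = 0.1754; otherwise keeping the unit dominates.
Player 2 and Player 4 are above the threshold, contributing 21 each; the remaining 4 contribute 0. Total contributed: 42.
Player 3 keeps 21 and receives 5.7 × 42 × 2/15 = 31.92 from the bonus pool, for a payoff of 52.92.

52.92 dollars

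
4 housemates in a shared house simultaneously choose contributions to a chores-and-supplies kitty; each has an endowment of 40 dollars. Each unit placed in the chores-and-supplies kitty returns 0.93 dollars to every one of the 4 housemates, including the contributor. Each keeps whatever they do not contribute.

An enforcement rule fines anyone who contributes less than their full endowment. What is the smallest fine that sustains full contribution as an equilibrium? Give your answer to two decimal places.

2.80 dollars

Given the others contribute fully, the best deviation is to contribute 0 (any partial contribution still incurs the fine and gives up units whose private return 0.93 is below 1).
Deviating from 40 to 0 saves 40 dollars but forfeits the deviator's share of the drop in the chores-and-supplies kitty: 0.93 × 40 = 37.20.
So the deviation gain is 40 − 37.20 = 2.80, and the fine must be at least 2.80 dollars to wipe it out.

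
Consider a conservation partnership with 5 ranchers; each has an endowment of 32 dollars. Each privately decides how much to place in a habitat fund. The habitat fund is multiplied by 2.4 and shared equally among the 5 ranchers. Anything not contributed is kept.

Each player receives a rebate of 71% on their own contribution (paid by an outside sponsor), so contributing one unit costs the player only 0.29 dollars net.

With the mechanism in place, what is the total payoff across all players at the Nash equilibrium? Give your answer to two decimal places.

497.60 dollars

The effective private return per unit is now (2.4/5) / 0.29 = 1.6552 > 1, so every player's dominant strategy flips to full contribution.
So the Nash equilibrium is full contribution by all 5; the group earns 5 × (32 × 0.71 + 2.4 × 32) = 497.60.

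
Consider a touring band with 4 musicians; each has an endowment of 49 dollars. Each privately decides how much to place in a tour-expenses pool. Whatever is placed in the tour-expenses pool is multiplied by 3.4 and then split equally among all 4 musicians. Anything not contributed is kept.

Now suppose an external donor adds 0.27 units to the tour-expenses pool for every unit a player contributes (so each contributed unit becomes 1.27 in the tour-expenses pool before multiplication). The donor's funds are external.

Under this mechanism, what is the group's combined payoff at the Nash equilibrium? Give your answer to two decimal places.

846.33 dollars

The effective private return per unit is now 3.4 × 1.27 / 4 = 1.0795 > 1, so every player's dominant strategy flips to full contribution.
So the Nash equilibrium is full contribution by all 4; the group earns 3.4 × 1.27 × 196 = 846.33.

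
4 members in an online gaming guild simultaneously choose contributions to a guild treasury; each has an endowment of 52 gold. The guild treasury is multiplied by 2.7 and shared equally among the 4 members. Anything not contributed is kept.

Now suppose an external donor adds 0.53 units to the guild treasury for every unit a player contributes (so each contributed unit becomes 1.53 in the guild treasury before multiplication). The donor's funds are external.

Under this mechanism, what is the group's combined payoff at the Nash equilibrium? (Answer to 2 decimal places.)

With the mechanism, a contributed unit returns 2.7 × 1.53 / 4 = 1.0328 per unit of net cost to the contributor — now above 1 — so contributing fully is weakly dominant for every player.
So the Nash equilibrium is full contribution by all 4; the group earns 2.7 × 1.53 × 208 = 859.25.

859.25 gold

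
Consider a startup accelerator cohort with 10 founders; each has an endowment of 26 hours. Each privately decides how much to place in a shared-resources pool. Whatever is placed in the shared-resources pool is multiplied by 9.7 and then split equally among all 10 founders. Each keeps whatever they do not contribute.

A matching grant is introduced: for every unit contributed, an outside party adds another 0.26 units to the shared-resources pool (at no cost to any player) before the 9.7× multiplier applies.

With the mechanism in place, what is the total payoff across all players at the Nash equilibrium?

3177.72 hours

Under the mechanism each unit contributed yields 9.7 × 1.26 / 10 = 1.2222 back to its contributor per unit of net cost, which exceeds 1, making full contribution the dominant choice for everyone.
At the Nash equilibrium everyone contributes 26. Group total payoff = 9.7 × 1.26 × 260 = 3177.72.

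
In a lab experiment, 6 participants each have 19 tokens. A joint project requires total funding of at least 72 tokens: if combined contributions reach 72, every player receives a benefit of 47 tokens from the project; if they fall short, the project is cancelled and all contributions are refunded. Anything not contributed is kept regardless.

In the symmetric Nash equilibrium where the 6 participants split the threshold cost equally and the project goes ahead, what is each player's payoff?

Equal share of the threshold: 72/6 = 12.
At this profile no one gains by cutting their contribution: any cut drops the total below 72, the project is cancelled, contributions are refunded, and the deviator ends with 19, which is less than 19 − 12 + 47 = 54. Contributing more than 12 just wastes the excess. So contributing exactly 12 is a best response.
Each player's payoff: 19 − 12 + 47 = 54.

54 tokens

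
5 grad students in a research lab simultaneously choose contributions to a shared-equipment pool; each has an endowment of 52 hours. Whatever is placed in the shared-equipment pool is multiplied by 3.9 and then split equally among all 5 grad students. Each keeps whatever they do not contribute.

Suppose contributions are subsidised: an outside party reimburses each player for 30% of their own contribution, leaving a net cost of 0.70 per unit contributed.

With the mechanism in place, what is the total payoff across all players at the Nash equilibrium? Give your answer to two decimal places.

With the mechanism, a contributed unit returns (3.9/5) / 0.70 = 1.1143 per unit of net cost to the contributor — now above 1 — so contributing fully is weakly dominant for every player.
So the Nash equilibrium is full contribution by all 5; the group earns 5 × (52 × 0.30 + 3.9 × 52) = 1092.00.

1092.00 hours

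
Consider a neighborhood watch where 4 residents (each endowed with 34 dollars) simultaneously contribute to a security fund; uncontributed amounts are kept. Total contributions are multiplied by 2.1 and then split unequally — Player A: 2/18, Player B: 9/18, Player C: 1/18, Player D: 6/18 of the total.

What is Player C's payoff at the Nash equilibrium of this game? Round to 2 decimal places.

Each unit j contributes comes back to j as 2.1 × (j's share), so j prefers to contribute only if that share exceeds 1/2.1 = 0.4762; otherwise keeping the unit dominates.
Player B alone (share 9/18) is above the threshold, contributing 34; the remaining 3 contribute 0. Total contributed: 34.
Player C keeps 34 and receives 2.1 × 34 × 1/18 = 3.97 from the security fund, for a payoff of 37.97.

37.97 dollars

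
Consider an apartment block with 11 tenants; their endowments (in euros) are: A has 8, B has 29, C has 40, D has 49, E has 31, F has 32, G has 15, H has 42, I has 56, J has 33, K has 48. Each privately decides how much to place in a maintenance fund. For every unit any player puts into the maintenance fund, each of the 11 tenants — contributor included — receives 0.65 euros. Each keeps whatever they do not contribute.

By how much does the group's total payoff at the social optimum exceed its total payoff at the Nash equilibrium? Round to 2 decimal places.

The private return per contributed unit is 0.65 < 1 for everyone, so the Nash equilibrium is zero contribution and the group total is Σ E_j = 8 + 29 + 40 + 49 + 31 + 32 + 15 + 42 + 56 + 33 + 48 = 383.
Each contributed unit returns 7.150 to the group, so the social optimum is full contribution by everyone: group total = 7.150 × 383 = 2738.45.
Efficiency loss = (7.150 − 1) × 383 = 2355.45.

2355.45 euros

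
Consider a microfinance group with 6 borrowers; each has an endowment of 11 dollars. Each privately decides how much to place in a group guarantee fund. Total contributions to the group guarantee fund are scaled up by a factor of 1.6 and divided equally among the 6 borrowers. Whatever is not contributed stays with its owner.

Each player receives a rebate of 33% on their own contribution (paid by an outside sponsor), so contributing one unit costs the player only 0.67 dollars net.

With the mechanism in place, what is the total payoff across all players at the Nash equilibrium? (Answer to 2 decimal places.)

66.00 dollars

With the mechanism, a contributed unit returns (1.6/6) / 0.67 = 0.3980 per unit of net cost — still below 1 — so contributing 0 remains dominant for every player.
At the Nash equilibrium no one contributes; group total payoff = 6 × 11 = 66.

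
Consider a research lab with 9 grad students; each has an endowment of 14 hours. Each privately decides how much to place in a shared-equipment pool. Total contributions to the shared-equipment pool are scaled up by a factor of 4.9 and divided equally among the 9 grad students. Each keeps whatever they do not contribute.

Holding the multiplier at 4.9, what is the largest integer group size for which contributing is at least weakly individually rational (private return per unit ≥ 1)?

Private return per unit is 4.9/(group size), which is ≥ 1 whenever the group size is ≤ 4.9.
The largest such integer is 4.

4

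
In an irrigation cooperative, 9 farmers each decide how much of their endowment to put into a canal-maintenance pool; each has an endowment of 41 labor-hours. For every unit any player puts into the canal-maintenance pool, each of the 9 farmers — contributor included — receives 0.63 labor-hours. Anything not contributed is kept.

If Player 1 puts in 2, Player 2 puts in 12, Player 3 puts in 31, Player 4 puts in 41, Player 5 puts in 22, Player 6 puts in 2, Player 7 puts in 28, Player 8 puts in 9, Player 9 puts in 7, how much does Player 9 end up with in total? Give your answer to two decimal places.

131.02 labor-hours

Total contributed: 2 + 12 + 31 + 41 + 22 + 2 + 28 + 9 + 7 = 154.
Each receives 0.63 × 154 = 97.02 from the canal-maintenance pool.
Player 9 keeps 41 − 7 = 34, so Player 9's payoff is 34 + 97.02 = 131.02.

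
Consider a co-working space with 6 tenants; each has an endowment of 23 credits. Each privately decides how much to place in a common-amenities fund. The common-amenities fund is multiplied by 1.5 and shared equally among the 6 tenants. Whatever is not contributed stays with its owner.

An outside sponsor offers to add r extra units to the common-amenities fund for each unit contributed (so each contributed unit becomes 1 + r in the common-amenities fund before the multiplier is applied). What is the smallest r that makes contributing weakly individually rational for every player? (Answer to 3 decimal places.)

3.000

With matching at rate r, one contributed unit becomes (1 + r) in the common-amenities fund and returns 1.5 × (1 + r) / 6 to the contributor.
Setting this equal to 1: 1 + r = 6/1.5 = 4.0000.
So the minimum matching rate is r = 4.0000 − 1 = 3.000.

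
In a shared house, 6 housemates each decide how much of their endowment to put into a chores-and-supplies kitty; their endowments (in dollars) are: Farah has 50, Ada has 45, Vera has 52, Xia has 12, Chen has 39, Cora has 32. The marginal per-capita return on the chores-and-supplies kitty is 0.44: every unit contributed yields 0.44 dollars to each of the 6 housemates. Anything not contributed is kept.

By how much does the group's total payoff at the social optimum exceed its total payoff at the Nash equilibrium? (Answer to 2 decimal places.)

377.20 dollars

The private return per contributed unit is 0.44 < 1 for everyone, so the Nash equilibrium is zero contribution and the group total is Σ E_j = 50 + 45 + 52 + 12 + 39 + 32 = 230.
Each contributed unit returns 2.640 to the group, so the social optimum is full contribution by everyone: group total = 2.640 × 230 = 607.20.
Efficiency loss = (2.640 − 1) × 230 = 377.20.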